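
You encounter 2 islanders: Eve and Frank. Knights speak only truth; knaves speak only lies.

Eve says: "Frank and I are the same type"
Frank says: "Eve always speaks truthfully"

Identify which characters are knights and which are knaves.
Eve is a knight.
Frank is a knight.

Verification:
- Eve (knight) says "Frank and I are the same type" - this is TRUE because Eve is a knight and Frank is a knight.
- Frank (knight) says "Eve always speaks truthfully" - this is TRUE because Eve is a knight.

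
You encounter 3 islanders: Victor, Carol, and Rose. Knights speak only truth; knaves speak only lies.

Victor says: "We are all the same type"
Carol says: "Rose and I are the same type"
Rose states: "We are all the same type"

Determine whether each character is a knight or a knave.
Victor is a knight.
Carol is a knight.
Rose is a knight.

Verification:
- Victor (knight) says "We are all the same type" - this is TRUE because Victor, Carol, and Rose are knights.
- Carol (knight) says "Rose and I are the same type" - this is TRUE because Carol is a knight and Rose is a knight.
- Rose (knight) says "We are all the same type" - this is TRUE because Victor, Carol, and Rose are knights.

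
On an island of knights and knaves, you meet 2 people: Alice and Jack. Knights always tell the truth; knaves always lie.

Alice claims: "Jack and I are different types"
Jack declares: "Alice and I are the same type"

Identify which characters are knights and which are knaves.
Alice is a knight.
Jack is a knave.

Verification:
- Alice (knight) says "Jack and I are different types" - this is TRUE because Alice is a knight and Jack is a knave.
- Jack (knave) says "Alice and I are the same type" - this is FALSE (a lie) because Jack is a knave and Alice is a knight.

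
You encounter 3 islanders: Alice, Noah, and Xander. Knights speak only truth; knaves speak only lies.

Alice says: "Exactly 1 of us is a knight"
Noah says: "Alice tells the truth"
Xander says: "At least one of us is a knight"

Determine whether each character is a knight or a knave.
Alice is a knave.
Noah is a knave.
Xander is a knave.

Verification:
- Alice (knave) says "Exactly 1 of us is a knight" - this is FALSE (a lie) because there are 0 knights.
- Noah (knave) says "Alice tells the truth" - this is FALSE (a lie) because Alice is a knave.
- Xander (knave) says "At least one of us is a knight" - this is FALSE (a lie) because no one is a knight.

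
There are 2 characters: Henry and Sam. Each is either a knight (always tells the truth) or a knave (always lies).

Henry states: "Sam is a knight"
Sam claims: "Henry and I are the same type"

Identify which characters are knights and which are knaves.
Henry is a knight.
Sam is a knight.

Verification:
- Henry (knight) says "Sam is a knight" - this is TRUE because Sam is a knight.
- Sam (knight) says "Henry and I are the same type" - this is TRUE because Sam is a knight and Henry is a knight.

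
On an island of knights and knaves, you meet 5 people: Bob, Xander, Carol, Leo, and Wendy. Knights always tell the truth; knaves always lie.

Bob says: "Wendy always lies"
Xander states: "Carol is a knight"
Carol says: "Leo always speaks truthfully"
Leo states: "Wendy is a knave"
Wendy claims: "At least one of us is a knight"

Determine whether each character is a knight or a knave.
Bob is a knave.
Xander is a knave.
Carol is a knave.
Leo is a knave.
Wendy is a knight.

Verification:
- Bob (knave) says "Wendy always lies" - this is FALSE (a lie) because Wendy is a knight.
- Xander (knave) says "Carol is a knight" - this is FALSE (a lie) because Carol is a knave.
- Carol (knave) says "Leo always speaks truthfully" - this is FALSE (a lie) because Leo is a knave.
- Leo (knave) says "Wendy is a knave" - this is FALSE (a lie) because Wendy is a knight.
- Wendy (knight) says "At least one of us is a knight" - this is TRUE because Wendy is a knight.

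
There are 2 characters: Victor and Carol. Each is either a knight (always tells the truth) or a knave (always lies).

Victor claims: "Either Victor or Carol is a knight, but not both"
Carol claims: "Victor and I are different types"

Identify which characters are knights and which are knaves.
Victor is a knave.
Carol is a knave.

Verification:
- Victor (knave) says "Either Victor or Carol is a knight, but not both" - this is FALSE (a lie) because Victor is a knave and Carol is a knave.
- Carol (knave) says "Victor and I are different types" - this is FALSE (a lie) because Carol is a knave and Victor is a knave.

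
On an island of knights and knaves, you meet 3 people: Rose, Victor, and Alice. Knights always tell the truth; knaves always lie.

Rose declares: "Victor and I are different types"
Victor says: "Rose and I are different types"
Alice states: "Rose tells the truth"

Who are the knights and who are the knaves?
Rose is a knave.
Victor is a knave.
Alice is a knave.

Verification:
- Rose (knave) says "Victor and I are different types" - this is FALSE (a lie) because Rose is a knave and Victor is a knave.
- Victor (knave) says "Rose and I are different types" - this is FALSE (a lie) because Victor is a knave and Rose is a knave.
- Alice (knave) says "Rose tells the truth" - this is FALSE (a lie) because Rose is a knave.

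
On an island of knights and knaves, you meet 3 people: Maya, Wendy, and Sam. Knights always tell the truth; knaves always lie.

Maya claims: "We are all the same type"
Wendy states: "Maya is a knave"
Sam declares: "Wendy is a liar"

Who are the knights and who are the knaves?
Maya is a knave.
Wendy is a knight.
Sam is a knave.

Verification:
- Maya (knave) says "We are all the same type" - this is FALSE (a lie) because Wendy is a knight and Maya and Sam are knaves.
- Wendy (knight) says "Maya is a knave" - this is TRUE because Maya is a knave.
- Sam (knave) says "Wendy is a liar" - this is FALSE (a lie) because Wendy is a knight.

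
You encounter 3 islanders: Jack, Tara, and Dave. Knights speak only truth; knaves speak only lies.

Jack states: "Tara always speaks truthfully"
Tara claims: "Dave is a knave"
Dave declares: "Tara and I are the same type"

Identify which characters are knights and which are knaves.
Jack is a knight.
Tara is a knight.
Dave is a knave.

Verification:
- Jack (knight) says "Tara always speaks truthfully" - this is TRUE because Tara is a knight.
- Tara (knight) says "Dave is a knave" - this is TRUE because Dave is a knave.
- Dave (knave) says "Tara and I are the same type" - this is FALSE (a lie) because Dave is a knave and Tara is a knight.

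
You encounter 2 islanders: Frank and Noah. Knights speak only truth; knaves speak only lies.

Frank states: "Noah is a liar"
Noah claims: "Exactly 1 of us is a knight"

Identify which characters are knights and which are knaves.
Frank is a knave.
Noah is a knight.

Verification:
- Frank (knave) says "Noah is a liar" - this is FALSE (a lie) because Noah is a knight.
- Noah (knight) says "Exactly 1 of us is a knight" - this is TRUE because there are 1 knights.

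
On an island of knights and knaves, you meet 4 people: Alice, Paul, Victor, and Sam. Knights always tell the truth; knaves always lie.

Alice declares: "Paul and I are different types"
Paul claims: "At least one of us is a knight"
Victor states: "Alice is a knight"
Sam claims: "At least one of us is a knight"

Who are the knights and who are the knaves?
Alice is a knave.
Paul is a knave.
Victor is a knave.
Sam is a knave.

Verification:
- Alice (knave) says "Paul and I are different types" - this is FALSE (a lie) because Alice is a knave and Paul is a knave.
- Paul (knave) says "At least one of us is a knight" - this is FALSE (a lie) because no one is a knight.
- Victor (knave) says "Alice is a knight" - this is FALSE (a lie) because Alice is a knave.
- Sam (knave) says "At least one of us is a knight" - this is FALSE (a lie) because no one is a knight.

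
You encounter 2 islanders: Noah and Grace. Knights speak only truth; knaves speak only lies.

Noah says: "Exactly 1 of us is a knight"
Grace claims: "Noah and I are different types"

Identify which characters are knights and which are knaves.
Noah is a knave.
Grace is a knave.

Verification:
- Noah (knave) says "Exactly 1 of us is a knight" - this is FALSE (a lie) because there are 0 knights.
- Grace (knave) says "Noah and I are different types" - this is FALSE (a lie) because Grace is a knave and Noah is a knave.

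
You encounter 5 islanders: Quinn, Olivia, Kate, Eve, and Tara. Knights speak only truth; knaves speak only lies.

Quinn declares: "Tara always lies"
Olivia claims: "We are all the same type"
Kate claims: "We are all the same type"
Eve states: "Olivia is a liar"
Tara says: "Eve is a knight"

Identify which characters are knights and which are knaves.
Quinn is a knave.
Olivia is a knave.
Kate is a knave.
Eve is a knight.
Tara is a knight.

Verification:
- Quinn (knave) says "Tara always lies" - this is FALSE (a lie) because Tara is a knight.
- Olivia (knave) says "We are all the same type" - this is FALSE (a lie) because Eve and Tara are knights and Quinn, Olivia, and Kate are knaves.
- Kate (knave) says "We are all the same type" - this is FALSE (a lie) because Eve and Tara are knights and Quinn, Olivia, and Kate are knaves.
- Eve (knight) says "Olivia is a liar" - this is TRUE because Olivia is a knave.
- Tara (knight) says "Eve is a knight" - this is TRUE because Eve is a knight.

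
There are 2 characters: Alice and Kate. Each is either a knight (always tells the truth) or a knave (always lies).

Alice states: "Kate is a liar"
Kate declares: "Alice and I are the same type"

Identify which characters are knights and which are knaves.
Alice is a knight.
Kate is a knave.

Verification:
- Alice (knight) says "Kate is a liar" - this is TRUE because Kate is a knave.
- Kate (knave) says "Alice and I are the same type" - this is FALSE (a lie) because Kate is a knave and Alice is a knight.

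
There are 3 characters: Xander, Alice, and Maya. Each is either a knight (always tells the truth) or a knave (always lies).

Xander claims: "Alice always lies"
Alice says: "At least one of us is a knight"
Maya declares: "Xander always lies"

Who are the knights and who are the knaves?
Xander is a knave.
Alice is a knight.
Maya is a knight.

Verification:
- Xander (knave) says "Alice always lies" - this is FALSE (a lie) because Alice is a knight.
- Alice (knight) says "At least one of us is a knight" - this is TRUE because Alice and Maya are knights.
- Maya (knight) says "Xander always lies" - this is TRUE because Xander is a knave.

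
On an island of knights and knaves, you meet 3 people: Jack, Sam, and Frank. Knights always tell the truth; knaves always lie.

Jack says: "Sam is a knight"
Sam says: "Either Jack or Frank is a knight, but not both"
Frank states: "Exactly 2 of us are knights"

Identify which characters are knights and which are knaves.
Jack is a knave.
Sam is a knave.
Frank is a knave.

Verification:
- Jack (knave) says "Sam is a knight" - this is FALSE (a lie) because Sam is a knave.
- Sam (knave) says "Either Jack or Frank is a knight, but not both" - this is FALSE (a lie) because Jack is a knave and Frank is a knave.
- Frank (knave) says "Exactly 2 of us are knights" - this is FALSE (a lie) because there are 0 knights.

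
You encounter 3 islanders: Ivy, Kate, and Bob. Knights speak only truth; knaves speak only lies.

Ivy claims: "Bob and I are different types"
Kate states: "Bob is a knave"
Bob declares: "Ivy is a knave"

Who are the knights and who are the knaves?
Ivy is a knight.
Kate is a knight.
Bob is a knave.

Verification:
- Ivy (knight) says "Bob and I are different types" - this is TRUE because Ivy is a knight and Bob is a knave.
- Kate (knight) says "Bob is a knave" - this is TRUE because Bob is a knave.
- Bob (knave) says "Ivy is a knave" - this is FALSE (a lie) because Ivy is a knight.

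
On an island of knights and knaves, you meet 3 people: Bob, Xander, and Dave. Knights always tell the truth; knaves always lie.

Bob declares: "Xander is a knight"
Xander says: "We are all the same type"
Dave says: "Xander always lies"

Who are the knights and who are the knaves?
Bob is a knave.
Xander is a knave.
Dave is a knight.

Verification:
- Bob (knave) says "Xander is a knight" - this is FALSE (a lie) because Xander is a knave.
- Xander (knave) says "We are all the same type" - this is FALSE (a lie) because Dave is a knight and Bob and Xander are knaves.
- Dave (knight) says "Xander always lies" - this is TRUE because Xander is a knave.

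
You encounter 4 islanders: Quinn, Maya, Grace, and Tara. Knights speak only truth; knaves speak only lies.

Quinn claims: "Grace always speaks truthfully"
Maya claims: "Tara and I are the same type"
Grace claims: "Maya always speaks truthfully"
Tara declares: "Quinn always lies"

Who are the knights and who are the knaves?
Quinn is a knave.
Maya is a knave.
Grace is a knave.
Tara is a knight.

Verification:
- Quinn (knave) says "Grace always speaks truthfully" - this is FALSE (a lie) because Grace is a knave.
- Maya (knave) says "Tara and I are the same type" - this is FALSE (a lie) because Maya is a knave and Tara is a knight.
- Grace (knave) says "Maya always speaks truthfully" - this is FALSE (a lie) because Maya is a knave.
- Tara (knight) says "Quinn always lies" - this is TRUE because Quinn is a knave.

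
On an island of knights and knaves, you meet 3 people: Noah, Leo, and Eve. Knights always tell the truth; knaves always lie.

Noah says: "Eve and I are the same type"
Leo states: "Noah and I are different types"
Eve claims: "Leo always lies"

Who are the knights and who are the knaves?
Noah is a knave.
Leo is a knave.
Eve is a knight.

Verification:
- Noah (knave) says "Eve and I are the same type" - this is FALSE (a lie) because Noah is a knave and Eve is a knight.
- Leo (knave) says "Noah and I are different types" - this is FALSE (a lie) because Leo is a knave and Noah is a knave.
- Eve (knight) says "Leo always lies" - this is TRUE because Leo is a knave.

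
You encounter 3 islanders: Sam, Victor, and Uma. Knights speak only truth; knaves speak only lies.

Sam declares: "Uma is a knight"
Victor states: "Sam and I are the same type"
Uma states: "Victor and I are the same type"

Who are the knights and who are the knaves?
Sam is a knight.
Victor is a knight.
Uma is a knight.

Verification:
- Sam (knight) says "Uma is a knight" - this is TRUE because Uma is a knight.
- Victor (knight) says "Sam and I are the same type" - this is TRUE because Victor is a knight and Sam is a knight.
- Uma (knight) says "Victor and I are the same type" - this is TRUE because Uma is a knight and Victor is a knight.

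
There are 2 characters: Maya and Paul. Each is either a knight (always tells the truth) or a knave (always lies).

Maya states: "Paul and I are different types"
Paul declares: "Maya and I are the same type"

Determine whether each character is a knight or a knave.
Maya is a knight.
Paul is a knave.

Verification:
- Maya (knight) says "Paul and I are different types" - this is TRUE because Maya is a knight and Paul is a knave.
- Paul (knave) says "Maya and I are the same type" - this is FALSE (a lie) because Paul is a knave and Maya is a knight.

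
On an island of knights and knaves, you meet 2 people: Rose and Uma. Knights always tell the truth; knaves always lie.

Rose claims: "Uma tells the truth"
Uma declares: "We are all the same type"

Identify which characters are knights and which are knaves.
Rose is a knight.
Uma is a knight.

Verification:
- Rose (knight) says "Uma tells the truth" - this is TRUE because Uma is a knight.
- Uma (knight) says "We are all the same type" - this is TRUE because Rose and Uma are knights.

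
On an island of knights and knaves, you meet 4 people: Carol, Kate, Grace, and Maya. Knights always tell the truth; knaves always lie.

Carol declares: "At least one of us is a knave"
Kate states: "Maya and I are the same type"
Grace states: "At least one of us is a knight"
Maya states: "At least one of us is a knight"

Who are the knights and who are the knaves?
Carol is a knight.
Kate is a knave.
Grace is a knight.
Maya is a knight.

Verification:
- Carol (knight) says "At least one of us is a knave" - this is TRUE because Kate is a knave.
- Kate (knave) says "Maya and I are the same type" - this is FALSE (a lie) because Kate is a knave and Maya is a knight.
- Grace (knight) says "At least one of us is a knight" - this is TRUE because Carol, Grace, and Maya are knights.
- Maya (knight) says "At least one of us is a knight" - this is TRUE because Carol, Grace, and Maya are knights.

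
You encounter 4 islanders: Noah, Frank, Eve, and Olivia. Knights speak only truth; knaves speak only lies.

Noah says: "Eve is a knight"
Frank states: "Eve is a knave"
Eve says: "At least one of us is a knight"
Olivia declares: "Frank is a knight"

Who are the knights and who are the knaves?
Noah is a knight.
Frank is a knave.
Eve is a knight.
Olivia is a knave.

Verification:
- Noah (knight) says "Eve is a knight" - this is TRUE because Eve is a knight.
- Frank (knave) says "Eve is a knave" - this is FALSE (a lie) because Eve is a knight.
- Eve (knight) says "At least one of us is a knight" - this is TRUE because Noah and Eve are knights.
- Olivia (knave) says "Frank is a knight" - this is FALSE (a lie) because Frank is a knave.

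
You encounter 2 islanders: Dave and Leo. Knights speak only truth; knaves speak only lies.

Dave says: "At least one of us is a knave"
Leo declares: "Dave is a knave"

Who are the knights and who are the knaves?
Dave is a knight.
Leo is a knave.

Verification:
- Dave (knight) says "At least one of us is a knave" - this is TRUE because Leo is a knave.
- Leo (knave) says "Dave is a knave" - this is FALSE (a lie) because Dave is a knight.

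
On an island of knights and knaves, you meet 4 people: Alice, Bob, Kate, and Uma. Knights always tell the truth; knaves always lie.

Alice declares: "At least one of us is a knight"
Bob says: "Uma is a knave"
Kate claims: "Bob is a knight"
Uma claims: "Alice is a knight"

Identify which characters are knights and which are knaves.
Alice is a knight.
Bob is a knave.
Kate is a knave.
Uma is a knight.

Verification:
- Alice (knight) says "At least one of us is a knight" - this is TRUE because Alice and Uma are knights.
- Bob (knave) says "Uma is a knave" - this is FALSE (a lie) because Uma is a knight.
- Kate (knave) says "Bob is a knight" - this is FALSE (a lie) because Bob is a knave.
- Uma (knight) says "Alice is a knight" - this is TRUE because Alice is a knight.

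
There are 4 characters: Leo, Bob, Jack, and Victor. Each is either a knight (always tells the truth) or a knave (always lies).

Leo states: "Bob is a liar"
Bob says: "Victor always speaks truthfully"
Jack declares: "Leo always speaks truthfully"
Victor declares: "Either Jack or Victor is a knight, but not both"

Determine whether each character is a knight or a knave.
Leo is a knave.
Bob is a knight.
Jack is a knave.
Victor is a knight.

Verification:
- Leo (knave) says "Bob is a liar" - this is FALSE (a lie) because Bob is a knight.
- Bob (knight) says "Victor always speaks truthfully" - this is TRUE because Victor is a knight.
- Jack (knave) says "Leo always speaks truthfully" - this is FALSE (a lie) because Leo is a knave.
- Victor (knight) says "Either Jack or Victor is a knight, but not both" - this is TRUE because Jack is a knave and Victor is a knight.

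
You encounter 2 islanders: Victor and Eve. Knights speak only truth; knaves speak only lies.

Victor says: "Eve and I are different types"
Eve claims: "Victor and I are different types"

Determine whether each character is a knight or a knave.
Victor is a knave.
Eve is a knave.

Verification:
- Victor (knave) says "Eve and I are different types" - this is FALSE (a lie) because Victor is a knave and Eve is a knave.
- Eve (knave) says "Victor and I are different types" - this is FALSE (a lie) because Eve is a knave and Victor is a knave.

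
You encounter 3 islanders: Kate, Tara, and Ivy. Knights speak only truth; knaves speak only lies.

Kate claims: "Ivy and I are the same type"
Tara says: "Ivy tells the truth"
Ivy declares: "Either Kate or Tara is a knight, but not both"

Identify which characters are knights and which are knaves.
Kate is a knave.
Tara is a knight.
Ivy is a knight.

Verification:
- Kate (knave) says "Ivy and I are the same type" - this is FALSE (a lie) because Kate is a knave and Ivy is a knight.
- Tara (knight) says "Ivy tells the truth" - this is TRUE because Ivy is a knight.
- Ivy (knight) says "Either Kate or Tara is a knight, but not both" - this is TRUE because Kate is a knave and Tara is a knight.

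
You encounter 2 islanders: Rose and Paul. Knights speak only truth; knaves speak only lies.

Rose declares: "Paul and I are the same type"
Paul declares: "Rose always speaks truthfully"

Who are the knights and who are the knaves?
Rose is a knight.
Paul is a knight.

Verification:
- Rose (knight) says "Paul and I are the same type" - this is TRUE because Rose is a knight and Paul is a knight.
- Paul (knight) says "Rose always speaks truthfully" - this is TRUE because Rose is a knight.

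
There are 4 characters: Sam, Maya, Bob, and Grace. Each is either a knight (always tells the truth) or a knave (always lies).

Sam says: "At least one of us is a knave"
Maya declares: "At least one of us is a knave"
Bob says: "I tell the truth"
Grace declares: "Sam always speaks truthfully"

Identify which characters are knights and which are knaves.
Sam is a knight.
Maya is a knight.
Bob is a knave.
Grace is a knight.

Verification:
- Sam (knight) says "At least one of us is a knave" - this is TRUE because Bob is a knave.
- Maya (knight) says "At least one of us is a knave" - this is TRUE because Bob is a knave.
- Bob (knave) says "I tell the truth" - this is FALSE (a lie) because Bob is a knave.
- Grace (knight) says "Sam always speaks truthfully" - this is TRUE because Sam is a knight.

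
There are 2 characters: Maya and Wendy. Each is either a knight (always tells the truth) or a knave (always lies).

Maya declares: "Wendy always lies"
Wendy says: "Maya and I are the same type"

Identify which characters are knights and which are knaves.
Maya is a knight.
Wendy is a knave.

Verification:
- Maya (knight) says "Wendy always lies" - this is TRUE because Wendy is a knave.
- Wendy (knave) says "Maya and I are the same type" - this is FALSE (a lie) because Wendy is a knave and Maya is a knight.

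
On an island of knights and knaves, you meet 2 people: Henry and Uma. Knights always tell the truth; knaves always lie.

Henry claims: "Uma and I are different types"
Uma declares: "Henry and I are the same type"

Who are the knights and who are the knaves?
Henry is a knight.
Uma is a knave.

Verification:
- Henry (knight) says "Uma and I are different types" - this is TRUE because Henry is a knight and Uma is a knave.
- Uma (knave) says "Henry and I are the same type" - this is FALSE (a lie) because Uma is a knave and Henry is a knight.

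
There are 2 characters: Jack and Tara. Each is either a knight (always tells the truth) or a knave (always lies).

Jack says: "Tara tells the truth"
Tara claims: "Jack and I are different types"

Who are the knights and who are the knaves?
Jack is a knave.
Tara is a knave.

Verification:
- Jack (knave) says "Tara tells the truth" - this is FALSE (a lie) because Tara is a knave.
- Tara (knave) says "Jack and I are different types" - this is FALSE (a lie) because Tara is a knave and Jack is a knave.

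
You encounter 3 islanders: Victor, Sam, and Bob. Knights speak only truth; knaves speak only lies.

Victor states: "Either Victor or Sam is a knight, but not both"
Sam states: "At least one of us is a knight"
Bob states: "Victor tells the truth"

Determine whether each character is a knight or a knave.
Victor is a knave.
Sam is a knave.
Bob is a knave.

Verification:
- Victor (knave) says "Either Victor or Sam is a knight, but not both" - this is FALSE (a lie) because Victor is a knave and Sam is a knave.
- Sam (knave) says "At least one of us is a knight" - this is FALSE (a lie) because no one is a knight.
- Bob (knave) says "Victor tells the truth" - this is FALSE (a lie) because Victor is a knave.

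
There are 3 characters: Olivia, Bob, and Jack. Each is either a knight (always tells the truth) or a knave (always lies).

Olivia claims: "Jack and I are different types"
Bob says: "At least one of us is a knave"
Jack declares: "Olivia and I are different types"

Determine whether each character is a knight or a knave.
Olivia is a knave.
Bob is a knight.
Jack is a knave.

Verification:
- Olivia (knave) says "Jack and I are different types" - this is FALSE (a lie) because Olivia is a knave and Jack is a knave.
- Bob (knight) says "At least one of us is a knave" - this is TRUE because Olivia and Jack are knaves.
- Jack (knave) says "Olivia and I are different types" - this is FALSE (a lie) because Jack is a knave and Olivia is a knave.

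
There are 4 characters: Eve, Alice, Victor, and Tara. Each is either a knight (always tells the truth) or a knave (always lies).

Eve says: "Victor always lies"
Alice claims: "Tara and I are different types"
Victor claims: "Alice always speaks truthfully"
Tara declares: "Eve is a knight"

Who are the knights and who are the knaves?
Eve is a knave.
Alice is a knight.
Victor is a knight.
Tara is a knave.

Verification:
- Eve (knave) says "Victor always lies" - this is FALSE (a lie) because Victor is a knight.
- Alice (knight) says "Tara and I are different types" - this is TRUE because Alice is a knight and Tara is a knave.
- Victor (knight) says "Alice always speaks truthfully" - this is TRUE because Alice is a knight.
- Tara (knave) says "Eve is a knight" - this is FALSE (a lie) because Eve is a knave.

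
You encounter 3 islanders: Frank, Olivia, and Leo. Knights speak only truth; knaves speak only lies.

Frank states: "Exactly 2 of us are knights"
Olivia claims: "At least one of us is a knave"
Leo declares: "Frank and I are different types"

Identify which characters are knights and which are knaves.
Frank is a knave.
Olivia is a knight.
Leo is a knave.

Verification:
- Frank (knave) says "Exactly 2 of us are knights" - this is FALSE (a lie) because there are 1 knights.
- Olivia (knight) says "At least one of us is a knave" - this is TRUE because Frank and Leo are knaves.
- Leo (knave) says "Frank and I are different types" - this is FALSE (a lie) because Leo is a knave and Frank is a knave.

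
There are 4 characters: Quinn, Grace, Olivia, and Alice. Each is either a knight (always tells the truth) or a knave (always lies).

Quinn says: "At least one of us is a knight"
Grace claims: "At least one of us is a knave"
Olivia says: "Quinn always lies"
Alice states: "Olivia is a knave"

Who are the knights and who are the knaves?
Quinn is a knight.
Grace is a knight.
Olivia is a knave.
Alice is a knight.

Verification:
- Quinn (knight) says "At least one of us is a knight" - this is TRUE because Quinn, Grace, and Alice are knights.
- Grace (knight) says "At least one of us is a knave" - this is TRUE because Olivia is a knave.
- Olivia (knave) says "Quinn always lies" - this is FALSE (a lie) because Quinn is a knight.
- Alice (knight) says "Olivia is a knave" - this is TRUE because Olivia is a knave.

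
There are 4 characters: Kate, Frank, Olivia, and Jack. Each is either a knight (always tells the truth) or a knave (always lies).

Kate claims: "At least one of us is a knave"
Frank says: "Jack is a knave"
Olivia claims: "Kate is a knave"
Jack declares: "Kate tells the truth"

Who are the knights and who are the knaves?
Kate is a knight.
Frank is a knave.
Olivia is a knave.
Jack is a knight.

Verification:
- Kate (knight) says "At least one of us is a knave" - this is TRUE because Frank and Olivia are knaves.
- Frank (knave) says "Jack is a knave" - this is FALSE (a lie) because Jack is a knight.
- Olivia (knave) says "Kate is a knave" - this is FALSE (a lie) because Kate is a knight.
- Jack (knight) says "Kate tells the truth" - this is TRUE because Kate is a knight.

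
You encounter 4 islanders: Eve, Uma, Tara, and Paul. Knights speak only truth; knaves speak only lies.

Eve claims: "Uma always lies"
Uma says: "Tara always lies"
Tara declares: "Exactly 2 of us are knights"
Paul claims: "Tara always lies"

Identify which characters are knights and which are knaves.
Eve is a knight.
Uma is a knave.
Tara is a knight.
Paul is a knave.

Verification:
- Eve (knight) says "Uma always lies" - this is TRUE because Uma is a knave.
- Uma (knave) says "Tara always lies" - this is FALSE (a lie) because Tara is a knight.
- Tara (knight) says "Exactly 2 of us are knights" - this is TRUE because there are 2 knights.
- Paul (knave) says "Tara always lies" - this is FALSE (a lie) because Tara is a knight.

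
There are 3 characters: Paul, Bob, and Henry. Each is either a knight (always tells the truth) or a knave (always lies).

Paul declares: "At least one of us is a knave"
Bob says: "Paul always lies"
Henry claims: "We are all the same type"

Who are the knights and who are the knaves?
Paul is a knight.
Bob is a knave.
Henry is a knave.

Verification:
- Paul (knight) says "At least one of us is a knave" - this is TRUE because Bob and Henry are knaves.
- Bob (knave) says "Paul always lies" - this is FALSE (a lie) because Paul is a knight.
- Henry (knave) says "We are all the same type" - this is FALSE (a lie) because Paul is a knight and Bob and Henry are knaves.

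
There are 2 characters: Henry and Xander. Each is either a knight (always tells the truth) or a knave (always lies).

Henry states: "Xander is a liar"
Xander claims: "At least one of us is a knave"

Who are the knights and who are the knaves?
Henry is a knave.
Xander is a knight.

Verification:
- Henry (knave) says "Xander is a liar" - this is FALSE (a lie) because Xander is a knight.
- Xander (knight) says "At least one of us is a knave" - this is TRUE because Henry is a knave.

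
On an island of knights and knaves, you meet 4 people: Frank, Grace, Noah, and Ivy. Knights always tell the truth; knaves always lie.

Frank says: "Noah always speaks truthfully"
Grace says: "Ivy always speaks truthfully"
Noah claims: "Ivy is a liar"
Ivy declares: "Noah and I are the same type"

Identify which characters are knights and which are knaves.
Frank is a knight.
Grace is a knave.
Noah is a knight.
Ivy is a knave.

Verification:
- Frank (knight) says "Noah always speaks truthfully" - this is TRUE because Noah is a knight.
- Grace (knave) says "Ivy always speaks truthfully" - this is FALSE (a lie) because Ivy is a knave.
- Noah (knight) says "Ivy is a liar" - this is TRUE because Ivy is a knave.
- Ivy (knave) says "Noah and I are the same type" - this is FALSE (a lie) because Ivy is a knave and Noah is a knight.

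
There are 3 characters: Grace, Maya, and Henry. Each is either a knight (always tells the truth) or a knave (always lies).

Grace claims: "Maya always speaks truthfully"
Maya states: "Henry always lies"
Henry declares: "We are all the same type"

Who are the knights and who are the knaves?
Grace is a knight.
Maya is a knight.
Henry is a knave.

Verification:
- Grace (knight) says "Maya always speaks truthfully" - this is TRUE because Maya is a knight.
- Maya (knight) says "Henry always lies" - this is TRUE because Henry is a knave.
- Henry (knave) says "We are all the same type" - this is FALSE (a lie) because Grace and Maya are knights and Henry is a knave.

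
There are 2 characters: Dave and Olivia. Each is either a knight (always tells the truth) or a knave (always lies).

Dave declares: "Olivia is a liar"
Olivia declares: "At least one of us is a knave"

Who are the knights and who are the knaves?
Dave is a knave.
Olivia is a knight.

Verification:
- Dave (knave) says "Olivia is a liar" - this is FALSE (a lie) because Olivia is a knight.
- Olivia (knight) says "At least one of us is a knave" - this is TRUE because Dave is a knave.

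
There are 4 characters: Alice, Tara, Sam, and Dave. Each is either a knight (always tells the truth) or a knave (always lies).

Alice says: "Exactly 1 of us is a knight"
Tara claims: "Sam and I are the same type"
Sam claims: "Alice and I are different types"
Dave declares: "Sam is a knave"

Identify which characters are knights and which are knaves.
Alice is a knave.
Tara is a knight.
Sam is a knight.
Dave is a knave.

Verification:
- Alice (knave) says "Exactly 1 of us is a knight" - this is FALSE (a lie) because there are 2 knights.
- Tara (knight) says "Sam and I are the same type" - this is TRUE because Tara is a knight and Sam is a knight.
- Sam (knight) says "Alice and I are different types" - this is TRUE because Sam is a knight and Alice is a knave.
- Dave (knave) says "Sam is a knave" - this is FALSE (a lie) because Sam is a knight.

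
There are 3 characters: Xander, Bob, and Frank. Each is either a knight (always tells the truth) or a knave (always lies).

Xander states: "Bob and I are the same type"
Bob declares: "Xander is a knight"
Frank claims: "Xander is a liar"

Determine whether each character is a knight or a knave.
Xander is a knight.
Bob is a knight.
Frank is a knave.

Verification:
- Xander (knight) says "Bob and I are the same type" - this is TRUE because Xander is a knight and Bob is a knight.
- Bob (knight) says "Xander is a knight" - this is TRUE because Xander is a knight.
- Frank (knave) says "Xander is a liar" - this is FALSE (a lie) because Xander is a knight.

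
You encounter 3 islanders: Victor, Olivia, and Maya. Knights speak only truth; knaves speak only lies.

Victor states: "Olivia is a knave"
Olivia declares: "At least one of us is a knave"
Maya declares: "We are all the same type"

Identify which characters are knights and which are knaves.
Victor is a knave.
Olivia is a knight.
Maya is a knave.

Verification:
- Victor (knave) says "Olivia is a knave" - this is FALSE (a lie) because Olivia is a knight.
- Olivia (knight) says "At least one of us is a knave" - this is TRUE because Victor and Maya are knaves.
- Maya (knave) says "We are all the same type" - this is FALSE (a lie) because Olivia is a knight and Victor and Maya are knaves.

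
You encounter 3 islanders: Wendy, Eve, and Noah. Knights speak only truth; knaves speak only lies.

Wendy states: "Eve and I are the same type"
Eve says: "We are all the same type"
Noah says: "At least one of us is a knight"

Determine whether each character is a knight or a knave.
Wendy is a knight.
Eve is a knight.
Noah is a knight.

Verification:
- Wendy (knight) says "Eve and I are the same type" - this is TRUE because Wendy is a knight and Eve is a knight.
- Eve (knight) says "We are all the same type" - this is TRUE because Wendy, Eve, and Noah are knights.
- Noah (knight) says "At least one of us is a knight" - this is TRUE because Wendy, Eve, and Noah are knights.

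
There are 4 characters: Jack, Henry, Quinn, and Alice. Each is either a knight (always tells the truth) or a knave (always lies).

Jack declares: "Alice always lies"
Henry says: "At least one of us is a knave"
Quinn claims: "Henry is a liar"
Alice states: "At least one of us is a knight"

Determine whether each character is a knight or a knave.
Jack is a knave.
Henry is a knight.
Quinn is a knave.
Alice is a knight.

Verification:
- Jack (knave) says "Alice always lies" - this is FALSE (a lie) because Alice is a knight.
- Henry (knight) says "At least one of us is a knave" - this is TRUE because Jack and Quinn are knaves.
- Quinn (knave) says "Henry is a liar" - this is FALSE (a lie) because Henry is a knight.
- Alice (knight) says "At least one of us is a knight" - this is TRUE because Henry and Alice are knights.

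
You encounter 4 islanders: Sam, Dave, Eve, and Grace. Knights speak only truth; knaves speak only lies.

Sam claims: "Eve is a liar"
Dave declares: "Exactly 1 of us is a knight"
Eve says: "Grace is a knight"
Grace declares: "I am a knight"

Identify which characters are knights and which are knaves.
Sam is a knave.
Dave is a knave.
Eve is a knight.
Grace is a knight.

Verification:
- Sam (knave) says "Eve is a liar" - this is FALSE (a lie) because Eve is a knight.
- Dave (knave) says "Exactly 1 of us is a knight" - this is FALSE (a lie) because there are 2 knights.
- Eve (knight) says "Grace is a knight" - this is TRUE because Grace is a knight.
- Grace (knight) says "I am a knight" - this is TRUE because Grace is a knight.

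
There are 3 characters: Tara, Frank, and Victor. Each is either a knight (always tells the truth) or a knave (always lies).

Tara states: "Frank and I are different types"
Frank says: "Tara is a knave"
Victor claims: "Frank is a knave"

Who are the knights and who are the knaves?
Tara is a knight.
Frank is a knave.
Victor is a knight.

Verification:
- Tara (knight) says "Frank and I are different types" - this is TRUE because Tara is a knight and Frank is a knave.
- Frank (knave) says "Tara is a knave" - this is FALSE (a lie) because Tara is a knight.
- Victor (knight) says "Frank is a knave" - this is TRUE because Frank is a knave.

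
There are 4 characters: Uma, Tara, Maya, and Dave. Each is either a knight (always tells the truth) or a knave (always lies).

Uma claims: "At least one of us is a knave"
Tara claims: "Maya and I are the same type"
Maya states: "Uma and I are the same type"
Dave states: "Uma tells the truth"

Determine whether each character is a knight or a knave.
Uma is a knight.
Tara is a knave.
Maya is a knight.
Dave is a knight.

Verification:
- Uma (knight) says "At least one of us is a knave" - this is TRUE because Tara is a knave.
- Tara (knave) says "Maya and I are the same type" - this is FALSE (a lie) because Tara is a knave and Maya is a knight.
- Maya (knight) says "Uma and I are the same type" - this is TRUE because Maya is a knight and Uma is a knight.
- Dave (knight) says "Uma tells the truth" - this is TRUE because Uma is a knight.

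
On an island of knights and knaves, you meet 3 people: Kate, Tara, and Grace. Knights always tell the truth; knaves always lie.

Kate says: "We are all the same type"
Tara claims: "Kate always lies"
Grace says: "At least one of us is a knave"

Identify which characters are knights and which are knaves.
Kate is a knave.
Tara is a knight.
Grace is a knight.

Verification:
- Kate (knave) says "We are all the same type" - this is FALSE (a lie) because Tara and Grace are knights and Kate is a knave.
- Tara (knight) says "Kate always lies" - this is TRUE because Kate is a knave.
- Grace (knight) says "At least one of us is a knave" - this is TRUE because Kate is a knave.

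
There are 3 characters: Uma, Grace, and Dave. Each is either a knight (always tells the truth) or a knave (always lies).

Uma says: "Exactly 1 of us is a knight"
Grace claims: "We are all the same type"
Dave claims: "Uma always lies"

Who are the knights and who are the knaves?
Uma is a knight.
Grace is a knave.
Dave is a knave.

Verification:
- Uma (knight) says "Exactly 1 of us is a knight" - this is TRUE because there are 1 knights.
- Grace (knave) says "We are all the same type" - this is FALSE (a lie) because Uma is a knight and Grace and Dave are knaves.
- Dave (knave) says "Uma always lies" - this is FALSE (a lie) because Uma is a knight.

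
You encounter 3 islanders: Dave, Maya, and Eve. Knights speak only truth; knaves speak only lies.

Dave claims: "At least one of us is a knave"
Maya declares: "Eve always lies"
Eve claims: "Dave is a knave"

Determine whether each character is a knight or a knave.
Dave is a knight.
Maya is a knight.
Eve is a knave.

Verification:
- Dave (knight) says "At least one of us is a knave" - this is TRUE because Eve is a knave.
- Maya (knight) says "Eve always lies" - this is TRUE because Eve is a knave.
- Eve (knave) says "Dave is a knave" - this is FALSE (a lie) because Dave is a knight.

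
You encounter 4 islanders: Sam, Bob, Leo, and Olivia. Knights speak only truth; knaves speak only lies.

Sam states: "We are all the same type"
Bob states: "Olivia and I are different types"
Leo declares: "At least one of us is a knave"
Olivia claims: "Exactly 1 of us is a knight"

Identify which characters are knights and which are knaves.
Sam is a knave.
Bob is a knight.
Leo is a knight.
Olivia is a knave.

Verification:
- Sam (knave) says "We are all the same type" - this is FALSE (a lie) because Bob and Leo are knights and Sam and Olivia are knaves.
- Bob (knight) says "Olivia and I are different types" - this is TRUE because Bob is a knight and Olivia is a knave.
- Leo (knight) says "At least one of us is a knave" - this is TRUE because Sam and Olivia are knaves.
- Olivia (knave) says "Exactly 1 of us is a knight" - this is FALSE (a lie) because there are 2 knights.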